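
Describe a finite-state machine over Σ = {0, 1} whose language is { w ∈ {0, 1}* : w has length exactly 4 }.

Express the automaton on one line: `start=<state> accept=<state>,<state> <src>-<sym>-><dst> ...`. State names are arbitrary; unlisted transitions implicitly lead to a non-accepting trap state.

We only need to distinguish lengths 0, 1, …, 4, and '>4'. Chain A → B → C → D → E → F on every symbol, with F looping. Accepting states: {E}.
6 states suffice.
       0  1 
>  A   B  B 
   B   C  C 
   C   D  D 
   D   E  E 
 * E   F  F 
   F   F  F 
(> = start, * = accepting)

start=A accept=E A-0->B A-1->B B-0->C B-1->C C-0->D C-1->D D-0->E D-1->E E-0->F E-1->F F-0->F F-1->F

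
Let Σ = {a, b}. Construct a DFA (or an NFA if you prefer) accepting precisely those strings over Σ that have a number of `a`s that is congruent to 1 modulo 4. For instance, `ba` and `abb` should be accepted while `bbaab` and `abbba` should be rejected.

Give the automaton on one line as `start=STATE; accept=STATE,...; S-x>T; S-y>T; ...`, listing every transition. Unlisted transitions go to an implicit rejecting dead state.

Keep the running count of `a`s modulo 4: each `a` advances along the cycle s0 → s1 → s2 → s3 → s0 while other symbols loop. Accept at s1.
        a   b  
>  s0   s1  s0 
 * s1   s2  s1 
   s2   s3  s2 
   s3   s0  s3 
(> = start, * = accepting)

start=s0; accept=s1; s0-a>s1; s0-b>s0; s1-a>s2; s1-b>s1; s2-a>s3; s2-b>s2; s3-a>s0; s3-b>s3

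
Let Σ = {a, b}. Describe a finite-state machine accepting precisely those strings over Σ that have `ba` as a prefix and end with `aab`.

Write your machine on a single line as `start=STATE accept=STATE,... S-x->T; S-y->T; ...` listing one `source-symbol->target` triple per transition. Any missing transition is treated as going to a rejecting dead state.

start=q0; accept=q6; q0-a->q1; q0-b->q2; q1-a->q1; q1-b->q1; q2-a->q3; q2-b->q1; q3-a->q4; q3-b->q5; q4-a->q4; q4-b->q6; q5-a->q3; q5-b->q5; q6-a->q3; q6-b->q5

Run two small machines in parallel and take their product. One (4 states) tracks whether the input so far still matches the prefix `ba`; the other (4 states) tracks how much of the suffix `aab` has currently been matched. Each combined state is a pair, one component from each; accept when both components accept. Minimizing collapses redundant product states.
A 7-state machine:
        a   b  
>  q0   q1  q2 
   q1   q1  q1 
   q2   q3  q1 
   q3   q4  q5 
   q4   q4  q6 
   q5   q3  q5 
 * q6   q3  q5 
(> = start, * = accepting)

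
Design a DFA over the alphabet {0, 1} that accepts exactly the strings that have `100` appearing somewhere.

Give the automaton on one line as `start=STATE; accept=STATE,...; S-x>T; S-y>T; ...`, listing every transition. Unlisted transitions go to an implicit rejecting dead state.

start=s0; accept=s3; s0-0>s0; s0-1>s1; s1-0>s2; s1-1>s1; s2-0>s3; s2-1>s1; s3-0>s3; s3-1>s3

States s0..s2 record the length of the longest prefix of `100` that matches the current input suffix. Reaching s3 means `100` has been seen, and we stay there forever. Accept from s3.
With 4 states:
        0   1  
>  s0   s0  s1 
   s1   s2  s1 
   s2   s3  s1 
 * s3   s3  s3 
(> = start, * = accepting)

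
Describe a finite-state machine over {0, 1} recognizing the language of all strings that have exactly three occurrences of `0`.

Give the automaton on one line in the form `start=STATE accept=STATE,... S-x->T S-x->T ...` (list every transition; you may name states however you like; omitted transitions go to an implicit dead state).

Count `0`s, saturating at 4: states q0 through q3 mean 0 through 3 `0`s seen; q4 means more than 3. Each `0` increments (capped at q4); other symbols loop. Accept from {q3}.
        0   1  
>  q0   q1  q0 
   q1   q2  q1 
   q2   q3  q2 
 * q3   q4  q3 
   q4   q4  q4 
(> = start, * = accepting)

start=q0 accept=q3 q0-0->q1 q0-1->q0 q1-0->q2 q1-1->q1 q2-0->q3 q2-1->q2 q3-0->q4 q3-1->q3 q4-0->q4 q4-1->q4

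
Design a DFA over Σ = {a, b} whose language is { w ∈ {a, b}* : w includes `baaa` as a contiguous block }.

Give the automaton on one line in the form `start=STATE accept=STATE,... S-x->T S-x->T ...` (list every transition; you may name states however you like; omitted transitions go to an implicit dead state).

States s0..s3 record the length of the longest prefix of `baaa` that matches the current input suffix. Reaching s4 means `baaa` has been seen, and we stay there forever. Accept from s4.
With 5 states:
        a   b  
>  s0   s0  s1 
   s1   s2  s1 
   s2   s3  s1 
   s3   s4  s1 
 * s4   s4  s4 
(> = start, * = accepting)

start=s0 accept=s4 s0-a->s0 s0-b->s1 s1-a->s2 s1-b->s1 s2-a->s3 s2-b->s1 s3-a->s4 s3-b->s1 s4-a->s4 s4-b->s4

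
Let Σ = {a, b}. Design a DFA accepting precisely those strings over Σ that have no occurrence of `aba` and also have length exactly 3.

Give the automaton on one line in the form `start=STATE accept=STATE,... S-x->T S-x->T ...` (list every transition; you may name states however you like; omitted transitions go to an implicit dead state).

start=q0 accept=q6,q7,q9 q0-a->q1 q0-b->q2 q1-a->q3 q1-b->q4 q2-a->q3 q2-b->q5 q3-a->q6 q3-b->q7 q4-a->q8 q4-b->q9 q5-a->q6 q5-b->q9 q6-a->q10 q6-b->q11 q7-a->q12 q7-b->q13 q8-a->q12 q8-b->q12 q9-a->q10 q9-b->q13 q10-a->q10 q10-b->q11 q11-a->q12 q11-b->q13 q12-a->q12 q12-b->q12 q13-a->q10 q13-b->q13

Handle the two conditions separately and then intersect. The first has 4 states tracking partial matches of the forbidden pattern `aba`; the second has 5 states tracking the input length, saturating at 4. A product state is a pair (one from each), accepting exactly when both do.
With 14 states:
          a    b  
>  q0     q1   q2 
   q1     q3   q4 
   q2     q3   q5 
   q3     q6   q7 
   q4     q8   q9 
   q5     q6   q9 
 * q6    q10  q11 
 * q7    q12  q13 
   q8    q12  q12 
 * q9    q10  q13 
   q10   q10  q11 
   q11   q12  q13 
   q12   q12  q12 
   q13   q10  q13 
(> = start, * = accepting)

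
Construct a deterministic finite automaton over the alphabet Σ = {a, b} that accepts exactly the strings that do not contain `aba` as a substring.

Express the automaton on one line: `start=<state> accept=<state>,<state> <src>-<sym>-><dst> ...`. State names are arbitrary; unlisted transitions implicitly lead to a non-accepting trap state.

start=q0 accept=q0,q1,q2 q0-a->q1 q0-b->q0 q1-a->q1 q1-b->q2 q2-a->q3 q2-b->q0 q3-a->q3 q3-b->q3

Track partial matches of the forbidden pattern `aba`. State q3 is a dead state reached once `aba` has occurred; every other state accepts. q0 means no part of `aba` is currently matched.
        a   b  
>* q0   q1  q0 
 * q1   q1  q2 
 * q2   q3  q0 
   q3   q3  q3 
(> = start, * = accepting)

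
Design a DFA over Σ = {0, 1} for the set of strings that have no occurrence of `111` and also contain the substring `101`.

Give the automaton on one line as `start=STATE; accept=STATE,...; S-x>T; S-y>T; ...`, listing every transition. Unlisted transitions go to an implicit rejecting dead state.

start=s0; accept=s4,s6,s7; s0-0>s0; s0-1>s1; s1-0>s2; s1-1>s3; s2-0>s0; s2-1>s4; s3-0>s2; s3-1>s5; s4-0>s6; s4-1>s7; s5-0>s5; s5-1>s5; s6-0>s6; s6-1>s4; s7-0>s6; s7-1>s5

Build one automaton per condition and run them in lockstep. One (4 states) tracks partial matches of the forbidden pattern `111`; the other (4 states) tracks whether and how much of `101` has been seen. Each combined state is a pair, one component from each; accept when both components accept. Equivalent product states are then merged.
An 8-state machine:
        0   1  
>  s0   s0  s1 
   s1   s2  s3 
   s2   s0  s4 
   s3   s2  s5 
 * s4   s6  s7 
   s5   s5  s5 
 * s6   s6  s4 
 * s7   s6  s5 
(> = start, * = accepting)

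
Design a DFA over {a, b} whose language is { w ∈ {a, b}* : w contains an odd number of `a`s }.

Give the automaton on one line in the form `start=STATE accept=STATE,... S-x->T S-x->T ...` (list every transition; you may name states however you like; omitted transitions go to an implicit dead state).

start=s0 accept=s1 s0-a->s1 s0-b->s0 s1-a->s0 s1-b->s1

The only thing that matters is how many `a`s have appeared, reduced mod 2. Use one state per residue: s0 for 0, …, s1 for 1. Reading `a` moves to the next residue; anything else stays put. s1 is accepting.
With 2 states:
        a   b  
>  s0   s1  s0 
 * s1   s0  s1 
(> = start, * = accepting)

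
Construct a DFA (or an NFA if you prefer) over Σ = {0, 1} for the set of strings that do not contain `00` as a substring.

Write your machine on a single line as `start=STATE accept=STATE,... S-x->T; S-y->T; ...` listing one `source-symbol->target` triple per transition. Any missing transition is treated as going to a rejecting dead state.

Track partial matches of the forbidden pattern `00`. State s2 is a dead state reached once `00` has occurred; every other state accepts. s0 means no part of `00` is currently matched.
        0   1  
>* s0   s1  s0 
 * s1   s2  s0 
   s2   s2  s2 
(> = start, * = accepting)

start=s0; accept=s0,s1; s0-0->s1; s0-1->s0; s1-0->s2; s1-1->s0; s2-0->s2; s2-1->s2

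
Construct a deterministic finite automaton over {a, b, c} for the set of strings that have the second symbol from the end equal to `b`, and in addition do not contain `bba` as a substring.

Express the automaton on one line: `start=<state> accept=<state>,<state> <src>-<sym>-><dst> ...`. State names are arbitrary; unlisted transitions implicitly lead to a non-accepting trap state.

Build one automaton per condition and run them in lockstep. The first has 13 states tracking the last 2 symbols read; the second has 4 states tracking partial matches of the forbidden pattern `bba`. A product state is a pair (one from each), accepting exactly when both do. Equivalent product states are then merged.
5 states suffice.
        a   b   c  
>  S0   S0  S1  S0 
   S1   S2  S3  S2 
 * S2   S0  S1  S0 
 * S3   S4  S3  S2 
   S4   S4  S4  S4 
(> = start, * = accepting)

start=S0 accept=S2,S3 S0-a->S0 S0-b->S1 S0-c->S0 S1-a->S2 S1-b->S3 S1-c->S2 S2-a->S0 S2-b->S1 S2-c->S0 S3-a->S4 S3-b->S3 S3-c->S2 S4-a->S4 S4-b->S4 S4-c->S4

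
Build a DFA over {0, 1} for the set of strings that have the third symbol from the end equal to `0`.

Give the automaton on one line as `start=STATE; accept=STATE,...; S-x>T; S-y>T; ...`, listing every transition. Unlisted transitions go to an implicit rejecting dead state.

Because acceptance depends on a position counted from the end, the machine has to buffer the most recent 3 symbols. Make each state the string of the last up-to-3 symbols read; on input `x` shift the window left and append `x`. Accept when the buffered window has length 3 and begins with `0`.
15 states suffice.
       0  1 
>  A   B  C 
   B   D  E 
   C   F  G 
   D   H  I 
   E   J  K 
   F   L  M 
   G   N  O 
 * H   H  I 
 * I   J  K 
 * J   L  M 
 * K   N  O 
   L   H  I 
   M   J  K 
   N   L  M 
   O   N  O 
(> = start, * = accepting)

start=A; accept=H,I,J,K; A-0>B; A-1>C; B-0>D; B-1>E; C-0>F; C-1>G; D-0>H; D-1>I; E-0>J; E-1>K; F-0>L; F-1>M; G-0>N; G-1>O; H-0>H; H-1>I; I-0>J; I-1>K; J-0>L; J-1>M; K-0>N; K-1>O; L-0>H; L-1>I; M-0>J; M-1>K; N-0>L; N-1>M; O-0>N; O-1>O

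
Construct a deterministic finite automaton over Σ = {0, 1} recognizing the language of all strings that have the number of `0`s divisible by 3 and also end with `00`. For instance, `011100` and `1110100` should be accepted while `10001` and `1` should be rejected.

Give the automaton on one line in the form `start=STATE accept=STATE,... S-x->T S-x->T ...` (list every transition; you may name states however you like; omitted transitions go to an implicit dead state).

Build one automaton per condition and run them in lockstep. One (3 states) tracks the count of `0`s modulo 3; the other (3 states) tracks how much of the suffix `00` has currently been matched. Each combined state is a pair, one component from each; accept when both components accept. Minimizing collapses redundant product states.
5 states suffice.
       0  1 
>  A   B  A 
   B   C  B 
   C   D  E 
 * D   B  A 
   E   A  E 
(> = start, * = accepting)

start=A accept=D A-0->B A-1->A B-0->C B-1->B C-0->D C-1->E D-0->B D-1->A E-0->A E-1->E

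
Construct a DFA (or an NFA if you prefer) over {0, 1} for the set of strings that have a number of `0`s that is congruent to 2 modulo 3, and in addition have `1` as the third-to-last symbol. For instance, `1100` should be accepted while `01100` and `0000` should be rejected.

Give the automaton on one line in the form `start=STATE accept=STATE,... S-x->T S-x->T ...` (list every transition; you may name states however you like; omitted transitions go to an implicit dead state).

Handle the two conditions separately and then intersect. One (3 states) tracks the count of `0`s modulo 3; the other (15 states) tracks the last 3 symbols read. Each combined state is a pair, one component from each; accept when both components accept. Equivalent product states are then merged.
A 14-state machine:
          0    1  
>  q0     q1   q2 
   q1     q3   q4 
   q2     q5   q2 
   q3     q0   q6 
   q4     q7   q8 
   q5     q9   q4 
   q6     q0  q10 
   q7     q0  q11 
   q8    q12   q8 
 * q9     q0   q6 
   q10    q0  q13 
 * q11    q0  q10 
 * q12    q0  q11 
 * q13    q0  q13 
(> = start, * = accepting)

start=q0 accept=q9,q11,q12,q13 q0-0->q1 q0-1->q2 q1-0->q3 q1-1->q4 q2-0->q5 q2-1->q2 q3-0->q0 q3-1->q6 q4-0->q7 q4-1->q8 q5-0->q9 q5-1->q4 q6-0->q0 q6-1->q10 q7-0->q0 q7-1->q11 q8-0->q12 q8-1->q8 q9-0->q0 q9-1->q6 q10-0->q0 q10-1->q13 q11-0->q0 q11-1->q10 q12-0->q0 q12-1->q11 q13-0->q0 q13-1->q13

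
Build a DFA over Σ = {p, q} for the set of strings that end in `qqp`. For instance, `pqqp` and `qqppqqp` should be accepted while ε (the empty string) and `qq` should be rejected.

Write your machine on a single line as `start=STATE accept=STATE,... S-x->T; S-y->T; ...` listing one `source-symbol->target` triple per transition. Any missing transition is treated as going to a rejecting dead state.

Remember how much of `qqp` the current input suffix matches. State S0 means no match yet; S1 means the last symbol is `q`; S2 means the last 2 symbols are `qq`; S3 means the last 3 symbols are `qqp`. Only S3 accepts. On a mismatch, fall back to the longest proper suffix that is still a prefix of `qqp`.
        p   q  
>  S0   S0  S1 
   S1   S0  S2 
   S2   S3  S2 
 * S3   S0  S1 
(> = start, * = accepting)

start=S0; accept=S3; S0-p->S0; S0-q->S1; S1-p->S0; S1-q->S2; S2-p->S3; S2-q->S2; S3-p->S0; S3-q->S1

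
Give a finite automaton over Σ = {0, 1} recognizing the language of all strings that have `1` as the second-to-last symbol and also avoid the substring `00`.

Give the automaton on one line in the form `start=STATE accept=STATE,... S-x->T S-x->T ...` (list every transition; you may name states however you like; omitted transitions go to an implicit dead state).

start=s0 accept=s5,s6 s0-0->s1 s0-1->s2 s1-0->s3 s1-1->s4 s2-0->s5 s2-1->s6 s3-0->s3 s3-1->s7 s4-0->s5 s4-1->s6 s5-0->s3 s5-1->s4 s6-0->s5 s6-1->s6 s7-0->s8 s7-1->s9 s8-0->s3 s8-1->s7 s9-0->s8 s9-1->s9

Run two small machines in parallel and take their product. The first has 7 states tracking the last 2 symbols read; the second has 3 states tracking partial matches of the forbidden pattern `00`. A product state is a pair (one from each), accepting exactly when both do.
        0   1  
>  s0   s1  s2 
   s1   s3  s4 
   s2   s5  s6 
   s3   s3  s7 
   s4   s5  s6 
 * s5   s3  s4 
 * s6   s5  s6 
   s7   s8  s9 
   s8   s3  s7 
   s9   s8  s9 
(> = start, * = accepting)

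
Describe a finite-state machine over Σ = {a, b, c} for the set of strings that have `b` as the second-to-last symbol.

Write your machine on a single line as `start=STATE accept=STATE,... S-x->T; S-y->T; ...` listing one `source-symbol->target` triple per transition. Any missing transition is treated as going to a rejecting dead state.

start=s0; accept=s7,s8,s9; s0-a->s1; s0-b->s2; s0-c->s3; s1-a->s4; s1-b->s5; s1-c->s6; s2-a->s7; s2-b->s8; s2-c->s9; s3-a->s10; s3-b->s11; s3-c->s12; s4-a->s4; s4-b->s5; s4-c->s6; s5-a->s7; s5-b->s8; s5-c->s9; s6-a->s10; s6-b->s11; s6-c->s12; s7-a->s4; s7-b->s5; s7-c->s6; s8-a->s7; s8-b->s8; s8-c->s9; s9-a->s10; s9-b->s11; s9-c->s12; s10-a->s4; s10-b->s5; s10-c->s6; s11-a->s7; s11-b->s8; s11-c->s9; s12-a->s10; s12-b->s11; s12-c->s12

A DFA must remember the last 2 symbols (since which symbol is second-to-last isn't known until the input ends). Use one state per possible window of the last ≤2 symbols; accept from those whose window starts with `b`.
With 13 states:
          a    b    c  
>  s0     s1   s2   s3 
   s1     s4   s5   s6 
   s2     s7   s8   s9 
   s3    s10  s11  s12 
   s4     s4   s5   s6 
   s5     s7   s8   s9 
   s6    s10  s11  s12 
 * s7     s4   s5   s6 
 * s8     s7   s8   s9 
 * s9    s10  s11  s12 
   s10    s4   s5   s6 
   s11    s7   s8   s9 
   s12   s10  s11  s12 
(> = start, * = accepting)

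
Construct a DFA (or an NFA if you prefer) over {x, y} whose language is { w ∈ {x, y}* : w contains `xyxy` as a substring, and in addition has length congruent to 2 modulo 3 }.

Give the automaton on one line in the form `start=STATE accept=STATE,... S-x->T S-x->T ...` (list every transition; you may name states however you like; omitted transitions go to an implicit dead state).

Run two small machines in parallel and take their product. One (5 states) tracks whether and how much of `xyxy` has been seen; the other (3 states) tracks the input length modulo 3. Each combined state is a pair, one component from each; accept when both components accept.
With 15 states:
          x    y  
>  S0     S1   S2 
   S1     S3   S4 
   S2     S3   S5 
   S3     S6   S7 
   S4     S8   S0 
   S5     S6   S0 
   S6     S1   S9 
   S7    S10   S2 
   S8     S1  S11 
   S9    S12   S5 
   S10    S3  S13 
   S11   S13  S13 
   S12    S6  S14 
 * S13   S14  S14 
   S14   S11  S11 
(> = start, * = accepting)

start=S0 accept=S13 S0-x->S1 S0-y->S2 S1-x->S3 S1-y->S4 S2-x->S3 S2-y->S5 S3-x->S6 S3-y->S7 S4-x->S8 S4-y->S0 S5-x->S6 S5-y->S0 S6-x->S1 S6-y->S9 S7-x->S10 S7-y->S2 S8-x->S1 S8-y->S11 S9-x->S12 S9-y->S5 S10-x->S3 S10-y->S13 S11-x->S13 S11-y->S13 S12-x->S6 S12-y->S14 S13-x->S14 S13-y->S14 S14-x->S11 S14-y->S11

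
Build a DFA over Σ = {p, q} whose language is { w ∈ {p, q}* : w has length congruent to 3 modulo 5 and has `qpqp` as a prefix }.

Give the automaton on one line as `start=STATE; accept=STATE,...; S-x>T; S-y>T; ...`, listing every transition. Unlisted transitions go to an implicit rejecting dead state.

start=S0; accept=S9; S0-p>S1; S0-q>S2; S1-p>S1; S1-q>S1; S2-p>S3; S2-q>S1; S3-p>S1; S3-q>S4; S4-p>S5; S4-q>S1; S5-p>S6; S5-q>S6; S6-p>S7; S6-q>S7; S7-p>S8; S7-q>S8; S8-p>S9; S8-q>S9; S9-p>S5; S9-q>S5

Build one automaton per condition and run them in lockstep. One (5 states) tracks the input length modulo 5; the other (6 states) tracks whether the input so far still matches the prefix `qpqp`. Each combined state is a pair, one component from each; accept when both components accept. Minimizing collapses redundant product states.
10 states suffice.
        p   q  
>  S0   S1  S2 
   S1   S1  S1 
   S2   S3  S1 
   S3   S1  S4 
   S4   S5  S1 
   S5   S6  S6 
   S6   S7  S7 
   S7   S8  S8 
   S8   S9  S9 
 * S9   S5  S5 
(> = start, * = accepting)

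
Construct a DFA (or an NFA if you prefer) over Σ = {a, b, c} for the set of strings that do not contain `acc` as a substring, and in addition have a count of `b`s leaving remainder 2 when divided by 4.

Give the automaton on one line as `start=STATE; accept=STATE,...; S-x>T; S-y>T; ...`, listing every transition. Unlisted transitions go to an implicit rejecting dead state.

start=S0; accept=S5,S8,S10; S0-a>S1; S0-b>S2; S0-c>S0; S1-a>S1; S1-b>S2; S1-c>S3; S2-a>S4; S2-b>S5; S2-c>S2; S3-a>S1; S3-b>S2; S3-c>S6; S4-a>S4; S4-b>S5; S4-c>S7; S5-a>S8; S5-b>S9; S5-c>S5; S6-a>S6; S6-b>S6; S6-c>S6; S7-a>S4; S7-b>S5; S7-c>S6; S8-a>S8; S8-b>S9; S8-c>S10; S9-a>S11; S9-b>S0; S9-c>S9; S10-a>S8; S10-b>S9; S10-c>S6; S11-a>S11; S11-b>S0; S11-c>S12; S12-a>S11; S12-b>S0; S12-c>S6

Build one automaton per condition and run them in lockstep. The first has 4 states tracking partial matches of the forbidden pattern `acc`; the second has 4 states tracking the count of `b`s modulo 4. A product state is a pair (one from each), accepting exactly when both do. Minimizing collapses redundant product states.
A 13-state machine:
          a    b    c  
>  S0     S1   S2   S0 
   S1     S1   S2   S3 
   S2     S4   S5   S2 
   S3     S1   S2   S6 
   S4     S4   S5   S7 
 * S5     S8   S9   S5 
   S6     S6   S6   S6 
   S7     S4   S5   S6 
 * S8     S8   S9  S10 
   S9    S11   S0   S9 
 * S10    S8   S9   S6 
   S11   S11   S0  S12 
   S12   S11   S0   S6 
(> = start, * = accepting)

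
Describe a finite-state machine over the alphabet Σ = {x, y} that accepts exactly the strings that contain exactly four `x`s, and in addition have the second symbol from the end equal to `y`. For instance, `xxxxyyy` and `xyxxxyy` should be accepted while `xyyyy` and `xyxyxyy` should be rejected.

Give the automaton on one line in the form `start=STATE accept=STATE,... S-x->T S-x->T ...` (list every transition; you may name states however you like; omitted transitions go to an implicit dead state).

Build one automaton per condition and run them in lockstep. One (6 states) tracks the count of `x`s, saturating at 5; the other (7 states) tracks the last 2 symbols read. Each combined state is a pair, one component from each; accept when both components accept. Minimizing collapses redundant product states.
A 10-state machine:
        x   y  
>  s0   s1  s0 
   s1   s2  s1 
   s2   s3  s2 
   s3   s4  s5 
   s4   s6  s7 
   s5   s8  s5 
   s6   s6  s6 
   s7   s6  s9 
 * s8   s6  s7 
 * s9   s6  s9 
(> = start, * = accepting)

start=s0 accept=s8,s9 s0-x->s1 s0-y->s0 s1-x->s2 s1-y->s1 s2-x->s3 s2-y->s2 s3-x->s4 s3-y->s5 s4-x->s6 s4-y->s7 s5-x->s8 s5-y->s5 s6-x->s6 s6-y->s6 s7-x->s6 s7-y->s9 s8-x->s6 s8-y->s7 s9-x->s6 s9-y->s9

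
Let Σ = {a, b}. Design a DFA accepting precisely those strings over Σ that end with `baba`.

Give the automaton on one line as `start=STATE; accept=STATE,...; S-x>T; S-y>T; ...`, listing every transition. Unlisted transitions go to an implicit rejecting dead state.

start=q0; accept=q4; q0-a>q0; q0-b>q1; q1-a>q2; q1-b>q1; q2-a>q0; q2-b>q3; q3-a>q4; q3-b>q1; q4-a>q0; q4-b>q3

Remember how much of `baba` the current input suffix matches. State q0 means no match yet; q1 means the last symbol is `b`; q2 means the last 2 symbols are `ba`; q3 means the last 3 symbols are `bab`; q4 means the last 4 symbols are `baba`. Only q4 accepts. On a mismatch, fall back to the longest proper suffix that is still a prefix of `baba`.
5 states suffice.
        a   b  
>  q0   q0  q1 
   q1   q2  q1 
   q2   q0  q3 
   q3   q4  q1 
 * q4   q0  q3 
(> = start, * = accepting)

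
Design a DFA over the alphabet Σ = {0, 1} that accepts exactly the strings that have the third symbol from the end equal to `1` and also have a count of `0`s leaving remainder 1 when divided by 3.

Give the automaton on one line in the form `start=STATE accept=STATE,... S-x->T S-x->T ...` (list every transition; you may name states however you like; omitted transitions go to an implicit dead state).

start=q0 accept=q9,q10,q12,q13 q0-0->q1 q0-1->q2 q1-0->q3 q1-1->q4 q2-0->q5 q2-1->q6 q3-0->q0 q3-1->q7 q4-0->q3 q4-1->q8 q5-0->q3 q5-1->q9 q6-0->q10 q6-1->q6 q7-0->q11 q7-1->q7 q8-0->q3 q8-1->q12 q9-0->q3 q9-1->q8 q10-0->q3 q10-1->q9 q11-0->q13 q11-1->q2 q12-0->q3 q12-1->q12 q13-0->q3 q13-1->q4

Handle the two conditions separately and then intersect. The first has 15 states tracking the last 3 symbols read; the second has 3 states tracking the count of `0`s modulo 3. A product state is a pair (one from each), accepting exactly when both do. Minimizing collapses redundant product states.
With 14 states:
          0    1  
>  q0     q1   q2 
   q1     q3   q4 
   q2     q5   q6 
   q3     q0   q7 
   q4     q3   q8 
   q5     q3   q9 
   q6    q10   q6 
   q7    q11   q7 
   q8     q3  q12 
 * q9     q3   q8 
 * q10    q3   q9 
   q11   q13   q2 
 * q12    q3  q12 
 * q13    q3   q4 
(> = start, * = accepting)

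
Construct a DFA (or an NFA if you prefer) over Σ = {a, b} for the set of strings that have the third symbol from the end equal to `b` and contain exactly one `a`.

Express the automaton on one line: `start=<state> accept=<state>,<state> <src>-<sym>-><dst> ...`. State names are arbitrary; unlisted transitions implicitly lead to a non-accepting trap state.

Run two small machines in parallel and take their product. One (15 states) tracks the last 3 symbols read; the other (3 states) tracks the count of `a`s, saturating at 2. Each combined state is a pair, one component from each; accept when both components accept.
20 states suffice.
          a    b  
>  S0     S1   S2 
   S1     S3   S4 
   S2     S5   S6 
   S3     S7   S8 
   S4     S9  S10 
   S5    S11  S12 
   S6    S13  S14 
   S7     S7   S8 
   S8     S9  S15 
   S9    S11  S16 
   S10   S17  S18 
   S11    S7   S8 
 * S12    S9  S10 
 * S13   S11  S12 
   S14   S13  S14 
   S15   S17  S19 
   S16    S9  S15 
   S17   S11  S16 
 * S18   S17  S18 
   S19   S17  S19 
(> = start, * = accepting)

start=S0 accept=S12,S13,S18 S0-a->S1 S0-b->S2 S1-a->S3 S1-b->S4 S2-a->S5 S2-b->S6 S3-a->S7 S3-b->S8 S4-a->S9 S4-b->S10 S5-a->S11 S5-b->S12 S6-a->S13 S6-b->S14 S7-a->S7 S7-b->S8 S8-a->S9 S8-b->S15 S9-a->S11 S9-b->S16 S10-a->S17 S10-b->S18 S11-a->S7 S11-b->S8 S12-a->S9 S12-b->S10 S13-a->S11 S13-b->S12 S14-a->S13 S14-b->S14 S15-a->S17 S15-b->S19 S16-a->S9 S16-b->S15 S17-a->S11 S17-b->S16 S18-a->S17 S18-b->S18 S19-a->S17 S19-b->S19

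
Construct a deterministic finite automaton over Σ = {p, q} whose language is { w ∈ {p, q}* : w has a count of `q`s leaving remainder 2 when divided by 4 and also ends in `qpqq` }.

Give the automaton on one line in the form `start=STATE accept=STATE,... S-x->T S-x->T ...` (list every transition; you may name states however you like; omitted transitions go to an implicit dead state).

start=A accept=T A-p->A A-q->B B-p->C B-q->D C-p->E C-q->F D-p->G D-q->H E-p->E E-q->D F-p->G F-q->I G-p->J G-q->K H-p->L H-q->M I-p->L I-q->M J-p->J J-q->H K-p->L K-q->N L-p->O L-q->P M-p->Q M-q->B N-p->Q N-q->B O-p->O O-q->M P-p->Q P-q->R Q-p->A Q-q->S R-p->C R-q->D S-p->C S-q->T T-p->G T-q->H

Build one automaton per condition and run them in lockstep. One (4 states) tracks the count of `q`s modulo 4; the other (5 states) tracks how much of the suffix `qpqq` has currently been matched. Each combined state is a pair, one component from each; accept when both components accept.
       p  q 
>  A   A  B 
   B   C  D 
   C   E  F 
   D   G  H 
   E   E  D 
   F   G  I 
   G   J  K 
   H   L  M 
   I   L  M 
   J   J  H 
   K   L  N 
   L   O  P 
   M   Q  B 
   N   Q  B 
   O   O  M 
   P   Q  R 
   Q   A  S 
   R   C  D 
   S   C  T 
 * T   G  H 
(> = start, * = accepting)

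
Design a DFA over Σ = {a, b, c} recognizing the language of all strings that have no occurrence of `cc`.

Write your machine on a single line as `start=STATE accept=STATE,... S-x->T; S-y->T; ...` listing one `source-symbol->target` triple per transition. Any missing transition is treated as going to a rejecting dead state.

start=s0; accept=s0,s1; s0-a->s0; s0-b->s0; s0-c->s1; s1-a->s0; s1-b->s0; s1-c->s2; s2-a->s2; s2-b->s2; s2-c->s2

Track partial matches of the forbidden pattern `cc`. State s2 is a dead state reached once `cc` has occurred; every other state accepts. s0 means no part of `cc` is currently matched.
With 3 states:
        a   b   c  
>* s0   s0  s0  s1 
 * s1   s0  s0  s2 
   s2   s2  s2  s2 
(> = start, * = accepting)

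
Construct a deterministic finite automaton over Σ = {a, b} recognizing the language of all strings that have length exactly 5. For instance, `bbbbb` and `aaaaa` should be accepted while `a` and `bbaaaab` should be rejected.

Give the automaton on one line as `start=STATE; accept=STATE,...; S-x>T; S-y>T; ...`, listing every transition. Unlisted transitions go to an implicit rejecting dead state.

We only need to distinguish lengths 0, 1, …, 5, and '>5'. Chain q0 → q1 → q2 → q3 → q4 → q5 → q6 on every symbol, with q6 looping. Accepting states: {q5}.
7 states suffice.
        a   b  
>  q0   q1  q1 
   q1   q2  q2 
   q2   q3  q3 
   q3   q4  q4 
   q4   q5  q5 
 * q5   q6  q6 
   q6   q6  q6 
(> = start, * = accepting)

start=q0; accept=q5; q0-a>q1; q0-b>q1; q1-a>q2; q1-b>q2; q2-a>q3; q2-b>q3; q3-a>q4; q3-b>q4; q4-a>q5; q4-b>q5; q5-a>q6; q5-b>q6; q6-a>q6; q6-b>q6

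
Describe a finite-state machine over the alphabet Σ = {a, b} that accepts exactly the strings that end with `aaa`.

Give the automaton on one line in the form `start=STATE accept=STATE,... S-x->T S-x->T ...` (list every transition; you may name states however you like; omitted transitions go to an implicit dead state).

Remember how much of `aaa` the current input suffix matches. State s0 means no match yet; s1 means the last symbol is `a`; s2 means the last 2 symbols are `aa`; s3 means the last 3 symbols are `aaa`. Only s3 accepts. On a mismatch, fall back to the longest proper suffix that is still a prefix of `aaa`.
4 states suffice.
        a   b  
>  s0   s1  s0 
   s1   s2  s0 
   s2   s3  s0 
 * s3   s3  s0 
(> = start, * = accepting)

start=s0 accept=s3 s0-a->s1 s0-b->s0 s1-a->s2 s1-b->s0 s2-a->s3 s2-b->s0 s3-a->s3 s3-b->s0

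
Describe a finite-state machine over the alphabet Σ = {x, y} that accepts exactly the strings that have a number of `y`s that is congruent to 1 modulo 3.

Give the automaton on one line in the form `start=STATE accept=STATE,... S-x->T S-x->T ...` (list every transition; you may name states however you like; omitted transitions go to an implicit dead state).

Keep the running count of `y`s modulo 3: each `y` advances along the cycle s0 → s1 → s2 → s0 while other symbols loop. Accept at s1.
With 3 states:
        x   y  
>  s0   s0  s1 
 * s1   s1  s2 
   s2   s2  s0 
(> = start, * = accepting)

start=s0 accept=s1 s0-x->s0 s0-y->s1 s1-x->s1 s1-y->s2 s2-x->s2 s2-y->s0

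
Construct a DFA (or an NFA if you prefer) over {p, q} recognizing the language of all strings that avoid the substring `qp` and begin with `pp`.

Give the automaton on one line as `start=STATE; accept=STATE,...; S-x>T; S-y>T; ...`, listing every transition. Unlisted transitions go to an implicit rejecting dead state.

Run two small machines in parallel and take their product. The first has 3 states tracking partial matches of the forbidden pattern `qp`; the second has 4 states tracking whether the input so far still matches the prefix `pp`. A product state is a pair (one from each), accepting exactly when both do. Equivalent product states are then merged.
With 5 states:
        p   q  
>  S0   S1  S2 
   S1   S3  S2 
   S2   S2  S2 
 * S3   S3  S4 
 * S4   S2  S4 
(> = start, * = accepting)

start=S0; accept=S3,S4; S0-p>S1; S0-q>S2; S1-p>S3; S1-q>S2; S2-p>S2; S2-q>S2; S3-p>S3; S3-q>S4; S4-p>S2; S4-q>S4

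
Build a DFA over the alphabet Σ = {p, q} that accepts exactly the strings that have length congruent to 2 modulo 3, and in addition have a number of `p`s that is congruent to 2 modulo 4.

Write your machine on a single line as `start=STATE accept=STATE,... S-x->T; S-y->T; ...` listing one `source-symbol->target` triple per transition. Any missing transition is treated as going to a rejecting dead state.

start=S0; accept=S3; S0-p->S1; S0-q->S2; S1-p->S3; S1-q->S4; S2-p->S4; S2-q->S5; S3-p->S6; S3-q->S7; S4-p->S7; S4-q->S8; S5-p->S8; S5-q->S0; S6-p->S2; S6-q->S9; S7-p->S9; S7-q->S10; S8-p->S10; S8-q->S1; S9-p->S5; S9-q->S11; S10-p->S11; S10-q->S3; S11-p->S0; S11-q->S6

Build one automaton per condition and run them in lockstep. One (3 states) tracks the input length modulo 3; the other (4 states) tracks the count of `p`s modulo 4. Each combined state is a pair, one component from each; accept when both components accept.
A 12-state machine:
          p    q  
>  S0     S1   S2 
   S1     S3   S4 
   S2     S4   S5 
 * S3     S6   S7 
   S4     S7   S8 
   S5     S8   S0 
   S6     S2   S9 
   S7     S9  S10 
   S8    S10   S1 
   S9     S5  S11 
   S10   S11   S3 
   S11    S0   S6 
(> = start, * = accepting)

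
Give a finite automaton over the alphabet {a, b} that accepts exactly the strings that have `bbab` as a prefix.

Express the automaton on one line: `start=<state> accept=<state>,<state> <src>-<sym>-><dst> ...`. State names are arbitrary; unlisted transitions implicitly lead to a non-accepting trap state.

start=s0 accept=s4 s0-a->s5 s0-b->s1 s1-a->s5 s1-b->s2 s2-a->s3 s2-b->s5 s3-a->s5 s3-b->s4 s4-a->s4 s4-b->s4 s5-a->s5 s5-b->s5

Walk along `bbab` while the input agrees: from s0 take `b` to s1, and so on. Any deviation drops to the rejecting sink s5. Once s4 is reached the prefix is confirmed and every continuation is accepted.
6 states suffice.
        a   b  
>  s0   s5  s1 
   s1   s5  s2 
   s2   s3  s5 
   s3   s5  s4 
 * s4   s4  s4 
   s5   s5  s5 
(> = start, * = accepting)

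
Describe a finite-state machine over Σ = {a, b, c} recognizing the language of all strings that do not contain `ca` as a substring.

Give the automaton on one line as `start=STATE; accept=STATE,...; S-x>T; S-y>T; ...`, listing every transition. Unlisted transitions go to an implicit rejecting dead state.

start=S0; accept=S0,S1; S0-a>S0; S0-b>S0; S0-c>S1; S1-a>S2; S1-b>S0; S1-c>S1; S2-a>S2; S2-b>S2; S2-c>S2

This is the complement of 'contains `ca`'. Use the same substring-matching states — S0 through S2 holding how much of `ca` has just been matched — but flip the accepting set: everything except the trap S2 accepts.
With 3 states:
        a   b   c  
>* S0   S0  S0  S1 
 * S1   S2  S0  S1 
   S2   S2  S2  S2 
(> = start, * = accepting)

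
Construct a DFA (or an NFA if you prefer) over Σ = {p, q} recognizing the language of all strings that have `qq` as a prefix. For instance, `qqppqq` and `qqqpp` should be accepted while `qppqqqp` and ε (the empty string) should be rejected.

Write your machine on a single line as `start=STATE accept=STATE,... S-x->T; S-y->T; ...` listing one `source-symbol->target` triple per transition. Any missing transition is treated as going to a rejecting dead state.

start=S0; accept=S2; S0-p->S3; S0-q->S1; S1-p->S3; S1-q->S2; S2-p->S2; S2-q->S2; S3-p->S3; S3-q->S3

Walk along `qq` while the input agrees: from S0 take `q` to S1, and so on. Any deviation drops to the rejecting sink S3. Once S2 is reached the prefix is confirmed and every continuation is accepted.
A 4-state machine:
        p   q  
>  S0   S3  S1 
   S1   S3  S2 
 * S2   S2  S2 
   S3   S3  S3 
(> = start, * = accepting)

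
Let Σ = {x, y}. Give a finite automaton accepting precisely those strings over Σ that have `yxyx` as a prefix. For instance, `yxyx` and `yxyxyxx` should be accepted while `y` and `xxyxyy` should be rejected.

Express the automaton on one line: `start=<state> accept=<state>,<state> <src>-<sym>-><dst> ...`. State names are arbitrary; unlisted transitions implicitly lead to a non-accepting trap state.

start=A accept=E A-x->F A-y->B B-x->C B-y->F C-x->F C-y->D D-x->E D-y->F E-x->E E-y->E F-x->F F-y->F

Check the first 4 symbols one by one: A through D record how many have matched `yxyx` so far; any wrong symbol goes to the dead state F. After all 4 match we enter the accepting sink E.
A 6-state machine:
       x  y 
>  A   F  B 
   B   C  F 
   C   F  D 
   D   E  F 
 * E   E  E 
   F   F  F 
(> = start, * = accepting)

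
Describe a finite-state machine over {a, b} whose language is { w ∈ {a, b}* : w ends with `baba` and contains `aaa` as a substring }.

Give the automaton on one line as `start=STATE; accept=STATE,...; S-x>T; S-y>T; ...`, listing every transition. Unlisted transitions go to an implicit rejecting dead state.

start=q0; accept=q11; q0-a>q1; q0-b>q2; q1-a>q3; q1-b>q2; q2-a>q4; q2-b>q2; q3-a>q5; q3-b>q2; q4-a>q3; q4-b>q6; q5-a>q5; q5-b>q7; q6-a>q8; q6-b>q2; q7-a>q9; q7-b>q7; q8-a>q3; q8-b>q6; q9-a>q5; q9-b>q10; q10-a>q11; q10-b>q7; q11-a>q5; q11-b>q10

Handle the two conditions separately and then intersect. One (5 states) tracks how much of the suffix `baba` has currently been matched; the other (4 states) tracks whether and how much of `aaa` has been seen. Each combined state is a pair, one component from each; accept when both components accept.
12 states suffice.
          a    b  
>  q0     q1   q2 
   q1     q3   q2 
   q2     q4   q2 
   q3     q5   q2 
   q4     q3   q6 
   q5     q5   q7 
   q6     q8   q2 
   q7     q9   q7 
   q8     q3   q6 
   q9     q5  q10 
   q10   q11   q7 
 * q11    q5  q10 
(> = start, * = accepting)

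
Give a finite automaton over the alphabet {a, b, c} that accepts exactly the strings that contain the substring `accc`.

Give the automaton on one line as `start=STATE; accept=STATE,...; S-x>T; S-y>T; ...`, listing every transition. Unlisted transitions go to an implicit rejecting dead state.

start=q0; accept=q4; q0-a>q1; q0-b>q0; q0-c>q0; q1-a>q1; q1-b>q0; q1-c>q2; q2-a>q1; q2-b>q0; q2-c>q3; q3-a>q1; q3-b>q0; q3-c>q4; q4-a>q4; q4-b>q4; q4-c>q4

Track how much of `accc` has been matched so far: state q0 is no progress, q4 is the absorbing accept state reached once `accc` has occurred. Intermediate states record partial matches; on a mismatch, fall back to the longest reusable overlap.
        a   b   c  
>  q0   q1  q0  q0 
   q1   q1  q0  q2 
   q2   q1  q0  q3 
   q3   q1  q0  q4 
 * q4   q4  q4  q4 
(> = start, * = accepting)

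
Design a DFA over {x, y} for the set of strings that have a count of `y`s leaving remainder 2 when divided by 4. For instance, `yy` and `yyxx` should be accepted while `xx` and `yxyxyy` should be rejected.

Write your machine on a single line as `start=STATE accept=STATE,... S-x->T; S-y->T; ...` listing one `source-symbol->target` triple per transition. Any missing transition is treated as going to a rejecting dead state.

start=s0; accept=s2; s0-x->s0; s0-y->s1; s1-x->s1; s1-y->s2; s2-x->s2; s2-y->s3; s3-x->s3; s3-y->s0

The only thing that matters is how many `y`s have appeared, reduced mod 4. Use one state per residue: s0 for 0, …, s3 for 3. Reading `y` moves to the next residue; anything else stays put. s2 is accepting.
4 states suffice.
        x   y  
>  s0   s0  s1 
   s1   s1  s2 
 * s2   s2  s3 
   s3   s3  s0 
(> = start, * = accepting)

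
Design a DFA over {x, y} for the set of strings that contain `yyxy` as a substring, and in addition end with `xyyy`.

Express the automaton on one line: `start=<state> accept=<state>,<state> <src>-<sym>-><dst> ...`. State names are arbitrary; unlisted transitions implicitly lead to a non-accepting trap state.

Build one automaton per condition and run them in lockstep. The first has 5 states tracking whether and how much of `yyxy` has been seen; the second has 5 states tracking how much of the suffix `xyyy` has currently been matched. A product state is a pair (one from each), accepting exactly when both do. Minimizing collapses redundant product states.
With 9 states:
        x   y  
>  q0   q0  q1 
   q1   q0  q2 
   q2   q3  q2 
   q3   q0  q4 
   q4   q5  q6 
   q5   q5  q4 
   q6   q5  q7 
 * q7   q5  q8 
   q8   q5  q8 
(> = start, * = accepting)

start=q0 accept=q7 q0-x->q0 q0-y->q1 q1-x->q0 q1-y->q2 q2-x->q3 q2-y->q2 q3-x->q0 q3-y->q4 q4-x->q5 q4-y->q6 q5-x->q5 q5-y->q4 q6-x->q5 q6-y->q7 q7-x->q5 q7-y->q8 q8-x->q5 q8-y->q8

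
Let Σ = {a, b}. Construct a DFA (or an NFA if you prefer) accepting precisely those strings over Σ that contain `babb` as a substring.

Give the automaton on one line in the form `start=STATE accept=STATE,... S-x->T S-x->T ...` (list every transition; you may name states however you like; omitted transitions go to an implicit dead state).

Track how much of `babb` has been matched so far: state S0 is no progress, S4 is the absorbing accept state reached once `babb` has occurred. Intermediate states record partial matches; on a mismatch, fall back to the longest reusable overlap.
A 5-state machine:
        a   b  
>  S0   S0  S1 
   S1   S2  S1 
   S2   S0  S3 
   S3   S2  S4 
 * S4   S4  S4 
(> = start, * = accepting)

start=S0 accept=S4 S0-a->S0 S0-b->S1 S1-a->S2 S1-b->S1 S2-a->S0 S2-b->S3 S3-a->S2 S3-b->S4 S4-a->S4 S4-b->S4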